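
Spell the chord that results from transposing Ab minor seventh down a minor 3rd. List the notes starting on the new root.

A-flat down a minor 3rd → F. New chord: F minor seventh.
Root: F
Minor 3rd (3rd): A-flat
Perfect 5th (5th): C
Minor 7th (7th): E-flat

F, A-flat, C, E-flat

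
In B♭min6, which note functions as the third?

Db

Root of B♭min6 = Bb. The 3rd is a minor 3rd: Bb up a minor 3rd → Db.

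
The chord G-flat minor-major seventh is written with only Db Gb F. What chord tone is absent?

Bbb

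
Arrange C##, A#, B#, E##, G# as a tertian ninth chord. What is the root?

Arranged so that each adjacent pair is a third by letter name: A# – C## – E## – G# – B#.
The bottom of that stack, A#, is the root (this is A# dominant ninth sharp five).

A#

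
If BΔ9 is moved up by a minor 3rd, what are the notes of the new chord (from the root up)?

D, F#, A, C#, E

B up a minor 3rd → D. New chord: D major ninth.
Root: D
Major 3rd (3rd): F#
Perfect 5th (5th): A
Major 7th (7th): C#
Major 9th (9th): E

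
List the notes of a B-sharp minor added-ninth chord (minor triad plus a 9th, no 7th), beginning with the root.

B-sharp minor added-ninth is a minor added-ninth built on B#.
Root: B#
Minor 3rd (3rd): D#
Perfect 5th (5th): F##
Major 9th (9th): C##

B# – D# – F## – C##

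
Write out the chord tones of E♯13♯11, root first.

E♯13♯11 is a dominant thirteenth sharp eleven built on E#.
Root: E#
Major 3rd (3rd): G##
Perfect 5th (5th): B#
Minor 7th (7th): D#
Major 9th (9th): F##
Augmented 11th (11th): A##
Major 13th (13th): C##

E#, G##, B#, D#, F##, A##, C##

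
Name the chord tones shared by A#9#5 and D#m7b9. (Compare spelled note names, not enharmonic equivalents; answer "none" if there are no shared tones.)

A#

A#9#5: A# C## E## G# B#
D#m7b9: D# F# A# C# E
Common to both → A#.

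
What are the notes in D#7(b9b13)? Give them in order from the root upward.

D# F## A# C# E B

D#7(b9b13) is a dominant seventh flat nine flat thirteen built on D#.
root → D#
3rd (major 3rd) → F##
5th (perfect 5th) → A#
7th (minor 7th) → C#
9th (minor 9th) → E
13th (minor 13th) → B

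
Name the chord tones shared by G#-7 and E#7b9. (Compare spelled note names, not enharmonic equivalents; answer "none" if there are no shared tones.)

D♯  F♯

G#-7 = G♯, B, D♯, F♯.
E#7b9 = E♯, G𝄪, B♯, D♯, F♯.
Shared: D♯, F♯.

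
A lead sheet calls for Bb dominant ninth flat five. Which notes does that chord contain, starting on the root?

B♭, D, F♭, A♭, C

Root B♭, quality dominant ninth flat five:
root → B♭
3rd (major 3rd) → D
5th (diminished 5th) → F♭
7th (minor 7th) → A♭
9th (major 9th) → C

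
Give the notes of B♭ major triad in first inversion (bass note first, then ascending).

D, F, B-flat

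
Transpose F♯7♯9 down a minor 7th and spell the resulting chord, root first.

G# – B# – D# – F# – A##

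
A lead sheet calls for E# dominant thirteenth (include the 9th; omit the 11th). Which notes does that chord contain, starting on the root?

Root E#, quality dominant thirteenth:
E# — root
G## — major 3rd
B# — perfect 5th
D# — minor 7th
F## — major 9th
C## — major 13th

E#  G##  B#  D#  F##  C##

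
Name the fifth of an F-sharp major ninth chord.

F-sharp major ninth is built on F-sharp; its 5th is a perfect 5th above the root.
A fifth above F uses the letter C, and the perfect 5th above F-sharp is C-sharp.

C-sharp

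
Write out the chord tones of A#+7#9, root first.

A# – C## – E## – G# – B##

A#+7#9: dominant seventh sharp nine sharp five on A#.
Root: A#
Major 3rd (3rd): C##
Augmented 5th (5th): E##
Minor 7th (7th): G#
Augmented 9th (9th): B##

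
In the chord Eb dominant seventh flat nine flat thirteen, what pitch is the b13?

C-flat

Root of Eb dominant seventh flat nine flat thirteen = E-flat. The 13th is a minor 13th: E-flat up a minor 13th → C-flat.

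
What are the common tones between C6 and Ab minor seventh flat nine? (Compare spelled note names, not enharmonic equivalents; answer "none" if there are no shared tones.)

none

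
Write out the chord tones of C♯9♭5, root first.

C#  E#  G  B  D#

C♯9♭5: dominant ninth flat five on C#.
- root: C#
- major 3rd: E#
- diminished 5th: G
- minor 7th: B
- major 9th: D#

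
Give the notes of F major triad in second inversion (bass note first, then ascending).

C  F  A

In root position, F major triad is F–A–C.
Second inversion puts the fifth (C) in the bass.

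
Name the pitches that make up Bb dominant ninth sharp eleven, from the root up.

Bb dominant ninth sharp eleven: dominant ninth sharp eleven on B♭.
Root: B♭
Major 3rd (3rd): D
Perfect 5th (5th): F
Minor 7th (7th): A♭
Major 9th (9th): C
Augmented 11th (11th): E

B♭ – D – F – A♭ – C – E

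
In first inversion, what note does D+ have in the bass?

F#

D+ = D–F#–A#. First inversion → third in the bass = F#.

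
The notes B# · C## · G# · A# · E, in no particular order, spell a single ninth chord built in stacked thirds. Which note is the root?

A#

Stacking in thirds gives A# – C## – E – G# – B#, so A# is the root — A# dominant ninth flat five.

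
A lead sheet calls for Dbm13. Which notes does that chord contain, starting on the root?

Dbm13 is a minor thirteenth built on Db.
Db — root
Fb — minor 3rd
Ab — perfect 5th
Cb — minor 7th
Eb — major 9th
Gb — perfect 11th
Bb — major 13th

Db, Fb, Ab, Cb, Eb, Gb, Bb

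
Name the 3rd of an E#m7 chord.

E#m7 is built on E#; its 3rd is a minor 3rd above the root.
A third above E uses the letter G, and the minor 3rd above E# is G#.

G#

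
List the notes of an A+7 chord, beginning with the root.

A C♯ E♯ G

Root A, quality augmented seventh:
root → A
3rd (major 3rd) → C♯
5th (augmented 5th) → E♯
7th (minor 7th) → G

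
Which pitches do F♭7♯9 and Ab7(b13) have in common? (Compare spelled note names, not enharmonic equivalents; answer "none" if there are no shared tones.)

F♭7♯9: Fb Ab Cb Ebb G
Ab7(b13): Ab C Eb Gb Fb
Common to both → Fb, Ab.

Fb, Ab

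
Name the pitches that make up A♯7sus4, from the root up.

A♯, D♯, E♯, G♯

A♯7sus4 is a dominant seventh suspended fourth built on A♯.
- root: A♯
- perfect 4th: D♯
- perfect 5th: E♯
- minor 7th: G♯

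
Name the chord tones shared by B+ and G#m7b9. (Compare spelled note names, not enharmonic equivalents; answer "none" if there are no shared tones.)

B, D#

B+ = B, D#, F##.
G#m7b9 = G#, B, D#, F#, A.
Shared: B, D#.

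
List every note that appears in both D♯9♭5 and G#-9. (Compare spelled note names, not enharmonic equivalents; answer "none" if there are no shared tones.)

D♯9♭5 = D♯, F𝄪, A, C♯, E♯.
G#-9 = G♯, B, D♯, F♯, A♯.
Shared: D♯.

D♯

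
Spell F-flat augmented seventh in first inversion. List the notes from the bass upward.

F-flat augmented seventh = F-flat–A-flat–C–E-double-flat; first inversion → third (A-flat) lowest.

A-flat, C, E-double-flat, F-flat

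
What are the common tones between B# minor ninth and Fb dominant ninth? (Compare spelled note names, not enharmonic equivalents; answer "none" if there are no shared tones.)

B# minor ninth: B♯ D♯ F𝄪 A♯ C𝄪
Fb dominant ninth: F♭ A♭ C♭ E𝄫 G♭
Common to both → none.

none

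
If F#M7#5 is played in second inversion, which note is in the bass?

C𝄪

F#M7#5 in root position is F♯–A♯–C𝄪–E♯.
Second inversion places the fifth in the bass, which is C𝄪.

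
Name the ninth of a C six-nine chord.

D

Root of C six-nine = C. The 9th is a major 9th: C up a major 9th → D.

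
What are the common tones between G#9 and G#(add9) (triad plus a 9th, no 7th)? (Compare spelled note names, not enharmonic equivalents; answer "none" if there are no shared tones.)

G#  B#  D#  A#

G#9 = G#, B#, D#, F#, A#.
G#(add9) = G#, B#, D#, A#.
Shared: G#, B#, D#, A#.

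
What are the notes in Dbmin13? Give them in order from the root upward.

D♭, F♭, A♭, C♭, E♭, G♭, B♭

Dbmin13: minor thirteenth on D♭.
D♭ — root
F♭ — minor 3rd
A♭ — perfect 5th
C♭ — minor 7th
E♭ — major 9th
G♭ — perfect 11th
B♭ — major 13th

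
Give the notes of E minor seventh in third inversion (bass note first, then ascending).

D – E – G – B

In root position, E minor seventh is E–G–B–D.
Third inversion puts the seventh (D) in the bass.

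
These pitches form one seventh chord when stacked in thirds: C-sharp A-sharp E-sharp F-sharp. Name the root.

Arranged so that each adjacent pair is a third by letter name: F-sharp – A-sharp – C-sharp – E-sharp.
The bottom of that stack, F-sharp, is the root (this is F-sharp major seventh).

F-sharp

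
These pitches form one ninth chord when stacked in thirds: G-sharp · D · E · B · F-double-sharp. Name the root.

Stacking in thirds gives E – G-sharp – B – D – F-double-sharp, so E is the root — E dominant seventh sharp nine.

E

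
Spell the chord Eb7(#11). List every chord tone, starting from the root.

Eb, G, Bb, Db, A

Root Eb, quality dominant seventh sharp eleven:
root → Eb
3rd (major 3rd) → G
5th (perfect 5th) → Bb
7th (minor 7th) → Db
11th (augmented 11th) → A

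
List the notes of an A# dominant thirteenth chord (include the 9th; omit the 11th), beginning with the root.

A# dominant thirteenth: dominant thirteenth on A#.
Root: A#
Major 3rd (3rd): C##
Perfect 5th (5th): E#
Minor 7th (7th): G#
Major 9th (9th): B#
Major 13th (13th): F##

A#  C##  E#  G#  B#  F##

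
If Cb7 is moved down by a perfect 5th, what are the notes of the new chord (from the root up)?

Fb – Ab – Cb – Ebb

Cb down a perfect 5th → Fb. New chord: Fb dominant seventh.
root → Fb
3rd (major 3rd) → Ab
5th (perfect 5th) → Cb
7th (minor 7th) → Ebb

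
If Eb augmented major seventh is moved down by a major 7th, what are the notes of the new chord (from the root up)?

E-flat down a major 7th → F-flat. New chord: F-flat augmented major seventh.
root → F-flat
3rd (major 3rd) → A-flat
5th (augmented 5th) → C
7th (major 7th) → E-flat

F-flat, A-flat, C, E-flat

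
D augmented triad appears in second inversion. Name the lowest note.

A-sharp

D augmented triad in root position is D–F-sharp–A-sharp.
Second inversion places the fifth in the bass, which is A-sharp.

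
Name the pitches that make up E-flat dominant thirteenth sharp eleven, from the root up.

E-flat dominant thirteenth sharp eleven is a dominant thirteenth sharp eleven built on E♭.
- root: E♭
- major 3rd: G
- perfect 5th: B♭
- minor 7th: D♭
- major 9th: F
- augmented 11th: A
- major 13th: C

E♭ – G – B♭ – D♭ – F – A – C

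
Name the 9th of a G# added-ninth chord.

A#

Root of G# added-ninth = G#. The 9th is a major 9th: G# up a major 9th → A#.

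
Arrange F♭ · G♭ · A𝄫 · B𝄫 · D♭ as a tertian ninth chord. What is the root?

G♭

Stacking in thirds gives G♭ – B𝄫 – D♭ – F♭ – A𝄫, so G♭ is the root — G♭ minor seventh flat nine.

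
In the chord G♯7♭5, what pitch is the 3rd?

Root of G♯7♭5 = G♯. The 3rd is a major 3rd: G♯ up a major 3rd → B♯.

B♯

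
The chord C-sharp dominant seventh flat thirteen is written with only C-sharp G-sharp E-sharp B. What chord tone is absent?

C-sharp dominant seventh flat thirteen = C-sharp, E-sharp, G-sharp, B, A. The voicing lacks the 13th (minor 13th), A.

A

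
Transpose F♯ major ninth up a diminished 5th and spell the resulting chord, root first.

C, E, G, B, D

Transposed root: F-sharp → C (diminished 5th up). So we spell C major ninth:
- root: C
- major 3rd: E
- perfect 5th: G
- major 7th: B
- major 9th: D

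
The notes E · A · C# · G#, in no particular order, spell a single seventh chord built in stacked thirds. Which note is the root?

A

Stacking in thirds gives A – C# – E – G#, so A is the root — A major seventh.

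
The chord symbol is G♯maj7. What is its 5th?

D#

G♯maj7 is built on G#; its 5th is a perfect 5th above the root.
A fifth above G uses the letter D, and the perfect 5th above G# is D#.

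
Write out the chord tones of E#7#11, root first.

E#7#11 is a dominant seventh sharp eleven built on E♯.
root → E♯
3rd (major 3rd) → G𝄪
5th (perfect 5th) → B♯
7th (minor 7th) → D♯
11th (augmented 11th) → A𝄪

E♯ – G𝄪 – B♯ – D♯ – A𝄪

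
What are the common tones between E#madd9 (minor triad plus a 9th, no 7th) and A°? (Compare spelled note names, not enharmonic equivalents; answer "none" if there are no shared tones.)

none

E#madd9 = E#, G#, B#, F##.
A° = A, C, Eb.
Shared: none.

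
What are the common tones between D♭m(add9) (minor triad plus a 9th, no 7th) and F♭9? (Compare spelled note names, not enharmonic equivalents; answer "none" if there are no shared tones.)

D♭m(add9): Db Fb Ab Eb
F♭9: Fb Ab Cb Ebb Gb
Common to both → Fb, Ab.

Fb  Ab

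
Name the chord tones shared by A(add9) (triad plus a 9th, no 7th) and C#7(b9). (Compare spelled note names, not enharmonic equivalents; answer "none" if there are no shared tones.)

C# – B

A(add9): A C# E B
C#7(b9): C# E# G# B D
Common to both → C#, B.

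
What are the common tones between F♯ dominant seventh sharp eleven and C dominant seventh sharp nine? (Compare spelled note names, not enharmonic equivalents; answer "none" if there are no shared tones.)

E

F♯ dominant seventh sharp eleven = F#, A#, C#, E, B#.
C dominant seventh sharp nine = C, E, G, Bb, D#.
Shared: E.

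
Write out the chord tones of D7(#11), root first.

Root D, quality dominant seventh sharp eleven:
- root: D
- major 3rd: F#
- perfect 5th: A
- minor 7th: C
- augmented 11th: G#

D  F#  A  C  G#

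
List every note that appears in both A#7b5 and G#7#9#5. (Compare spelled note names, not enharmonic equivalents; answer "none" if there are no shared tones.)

A#7b5: A# C## E G#
G#7#9#5: G# B# D## F# A##
Common to both → G#.

G#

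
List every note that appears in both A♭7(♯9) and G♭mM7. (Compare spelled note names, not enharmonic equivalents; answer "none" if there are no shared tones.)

Gb

A♭7(♯9) = Ab, C, Eb, Gb, B.
G♭mM7 = Gb, Bbb, Db, F.
Shared: Gb.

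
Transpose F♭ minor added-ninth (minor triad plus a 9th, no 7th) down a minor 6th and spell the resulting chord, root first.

Ab, Cb, Eb, Bb

Fb down a minor 6th → Ab. New chord: Ab minor added-ninth.
Root: Ab
Minor 3rd (3rd): Cb
Perfect 5th (5th): Eb
Major 9th (9th): Bb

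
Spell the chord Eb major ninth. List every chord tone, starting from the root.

E-flat, G, B-flat, D, F

Root E-flat, quality major ninth:
- root: E-flat
- major 3rd: G
- perfect 5th: B-flat
- major 7th: D
- major 9th: F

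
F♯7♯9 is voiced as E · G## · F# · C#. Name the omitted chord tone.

The full F♯7♯9 chord is F#, A#, C#, E, G##.
Comparing with the voicing, the major 3rd (3rd) — A# — is absent.

A#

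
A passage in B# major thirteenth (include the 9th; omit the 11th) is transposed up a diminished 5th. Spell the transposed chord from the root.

F#, A#, C#, E#, G#, D#

Transposed root: B# → F# (diminished 5th up). So we spell F# major thirteenth:
F# — root
A# — major 3rd
C# — perfect 5th
E# — major 7th
G# — major 9th
D# — major 13th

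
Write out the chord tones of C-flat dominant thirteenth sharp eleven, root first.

C-flat dominant thirteenth sharp eleven is a dominant thirteenth sharp eleven built on Cb.
root → Cb
3rd (major 3rd) → Eb
5th (perfect 5th) → Gb
7th (minor 7th) → Bbb
9th (major 9th) → Db
11th (augmented 11th) → F
13th (major 13th) → Ab

Cb, Eb, Gb, Bbb, Db, F, Ab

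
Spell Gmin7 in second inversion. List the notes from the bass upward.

D – F – G – Bb

Gmin7 = G–Bb–D–F; second inversion → fifth (D) lowest.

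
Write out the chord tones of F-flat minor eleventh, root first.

F-flat minor eleventh is a minor eleventh built on F-flat.
root → F-flat
3rd (minor 3rd) → A-double-flat
5th (perfect 5th) → C-flat
7th (minor 7th) → E-double-flat
9th (major 9th) → G-flat
11th (perfect 11th) → B-double-flat

F-flat A-double-flat C-flat E-double-flat G-flat B-double-flat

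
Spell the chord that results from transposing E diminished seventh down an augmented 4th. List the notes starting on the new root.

B-flat, D-flat, F-flat, A-double-flat

Transposed root: E → B-flat (augmented 4th down). So we spell B-flat diminished seventh:
B-flat — root
D-flat — minor 3rd
F-flat — diminished 5th
A-double-flat — diminished 7th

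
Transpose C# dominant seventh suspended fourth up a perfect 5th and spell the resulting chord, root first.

C# up a perfect 5th → G#. New chord: G# dominant seventh suspended fourth.
G# — root
C# — perfect 4th
D# — perfect 5th
F# — minor 7th

G# C# D# F#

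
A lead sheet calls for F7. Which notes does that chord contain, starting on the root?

F A C Eb

F7 is a dominant seventh built on F.
- root: F
- major 3rd: A
- perfect 5th: C
- minor 7th: Eb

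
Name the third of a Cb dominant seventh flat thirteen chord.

E-flat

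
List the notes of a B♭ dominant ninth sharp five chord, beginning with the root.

B♭ dominant ninth sharp five is a dominant ninth sharp five built on Bb.
Bb — root
D — major 3rd
F# — augmented 5th
Ab — minor 7th
C — major 9th

Bb  D  F#  Ab  C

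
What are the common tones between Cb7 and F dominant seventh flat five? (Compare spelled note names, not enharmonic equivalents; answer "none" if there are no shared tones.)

Cb  Eb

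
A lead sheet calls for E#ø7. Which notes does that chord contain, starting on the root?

E# G# B D#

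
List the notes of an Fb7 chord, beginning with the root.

Fb7: dominant seventh on F♭.
root → F♭
3rd (major 3rd) → A♭
5th (perfect 5th) → C♭
7th (minor 7th) → E𝄫

F♭ A♭ C♭ E𝄫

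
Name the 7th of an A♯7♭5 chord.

Root of A♯7♭5 = A♯. The 7th is a minor 7th: A♯ up a minor 7th → G♯.

G♯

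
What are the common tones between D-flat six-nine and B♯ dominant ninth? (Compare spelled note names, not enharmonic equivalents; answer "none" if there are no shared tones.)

none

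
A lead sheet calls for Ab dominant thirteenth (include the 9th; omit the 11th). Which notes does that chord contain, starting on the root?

A-flat, C, E-flat, G-flat, B-flat, F

Ab dominant thirteenth is a dominant thirteenth built on A-flat.
- root: A-flat
- major 3rd: C
- perfect 5th: E-flat
- minor 7th: G-flat
- major 9th: B-flat
- major 13th: F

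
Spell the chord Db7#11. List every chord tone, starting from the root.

Db7#11: dominant seventh sharp eleven on D♭.
D♭ — root
F — major 3rd
A♭ — perfect 5th
C♭ — minor 7th
G — augmented 11th

D♭, F, A♭, C♭, G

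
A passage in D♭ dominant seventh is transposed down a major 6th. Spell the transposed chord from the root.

Transposed root: D-flat → F-flat (major 6th down). So we spell F-flat dominant seventh:
Root: F-flat
Major 3rd (3rd): A-flat
Perfect 5th (5th): C-flat
Minor 7th (7th): E-double-flat

F-flat, A-flat, C-flat, E-double-flat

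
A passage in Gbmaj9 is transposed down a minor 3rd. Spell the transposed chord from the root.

Eb, G, Bb, D, F

Gb down a minor 3rd → Eb. New chord: Eb major ninth.
root → Eb
3rd (major 3rd) → G
5th (perfect 5th) → Bb
7th (major 7th) → D
9th (major 9th) → F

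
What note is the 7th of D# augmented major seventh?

D# augmented major seventh is built on D-sharp; its 7th is a major 7th above the root.
A seventh above D uses the letter C, and the major 7th above D-sharp is C-double-sharp.

C-double-sharp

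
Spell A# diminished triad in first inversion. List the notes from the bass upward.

C-sharp, E, A-sharp

In root position, A# diminished triad is A-sharp–C-sharp–E.
First inversion puts the third (C-sharp) in the bass.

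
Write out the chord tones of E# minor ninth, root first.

E# minor ninth: minor ninth on E#.
Root: E#
Minor 3rd (3rd): G#
Perfect 5th (5th): B#
Minor 7th (7th): D#
Major 9th (9th): F##

E#, G#, B#, D#, F##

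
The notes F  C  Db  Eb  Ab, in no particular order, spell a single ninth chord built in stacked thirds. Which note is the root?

Arranged so that each adjacent pair is a third by letter name: Db – F – Ab – C – Eb.
The bottom of that stack, Db, is the root (this is Db major ninth).

Db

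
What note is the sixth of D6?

D6 is built on D; its 6th is a major 6th above the root.
A sixth above D uses the letter B, and the major 6th above D is B.

B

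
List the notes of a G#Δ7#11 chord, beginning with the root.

G# – B# – D# – F## – C##

G#Δ7#11 is a major seventh sharp eleven built on G#.
root → G#
3rd (major 3rd) → B#
5th (perfect 5th) → D#
7th (major 7th) → F##
11th (augmented 11th) → C##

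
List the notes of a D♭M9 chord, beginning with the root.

D♭M9 is a major ninth built on Db.
- root: Db
- major 3rd: F
- perfect 5th: Ab
- major 7th: C
- major 9th: Eb

Db – F – Ab – C – Eb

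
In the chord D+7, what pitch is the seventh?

Root of D+7 = D. The 7th is a minor 7th: D up a minor 7th → C.

C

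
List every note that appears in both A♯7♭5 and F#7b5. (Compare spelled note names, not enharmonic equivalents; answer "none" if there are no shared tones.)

A# – E

A♯7♭5 = A#, C##, E, G#.
F#7b5 = F#, A#, C, E.
Shared: A#, E.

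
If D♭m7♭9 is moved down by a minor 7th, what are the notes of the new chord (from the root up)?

Db down a minor 7th → Eb. New chord: Eb minor seventh flat nine.
- root: Eb
- minor 3rd: Gb
- perfect 5th: Bb
- minor 7th: Db
- minor 9th: Fb

Eb, Gb, Bb, Db, Fb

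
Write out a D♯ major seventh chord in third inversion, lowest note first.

C-double-sharp – D-sharp – F-double-sharp – A-sharp

In root position, D♯ major seventh is D-sharp–F-double-sharp–A-sharp–C-double-sharp.
Third inversion puts the seventh (C-double-sharp) in the bass.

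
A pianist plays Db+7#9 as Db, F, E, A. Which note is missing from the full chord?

The full Db+7#9 chord is Db, F, A, Cb, E.
Comparing with the voicing, the minor 7th (7th) — Cb — is absent.

Cb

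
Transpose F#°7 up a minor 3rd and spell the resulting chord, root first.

A  C  Eb  Gb

F# up a minor 3rd → A. New chord: A diminished seventh.
- root: A
- minor 3rd: C
- diminished 5th: Eb
- diminished 7th: Gb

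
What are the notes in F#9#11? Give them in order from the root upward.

F#  A#  C#  E  G#  B#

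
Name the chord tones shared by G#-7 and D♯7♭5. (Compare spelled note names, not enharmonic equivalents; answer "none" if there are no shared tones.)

G#-7: G# B D# F#
D♯7♭5: D# F## A C#
Common to both → D#.

D#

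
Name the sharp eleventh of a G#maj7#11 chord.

Root of G#maj7#11 = G♯. The 11th is an augmented 11th: G♯ up an augmented 11th → C𝄪.

C𝄪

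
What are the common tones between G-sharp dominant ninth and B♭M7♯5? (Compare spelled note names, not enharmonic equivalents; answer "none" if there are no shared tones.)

G-sharp dominant ninth: G# B# D# F# A#
B♭M7♯5: Bb D F# A
Common to both → F#.

F#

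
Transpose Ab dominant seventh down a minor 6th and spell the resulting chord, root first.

C E G B-flat

A-flat down a minor 6th → C. New chord: C dominant seventh.
- root: C
- major 3rd: E
- perfect 5th: G
- minor 7th: B-flat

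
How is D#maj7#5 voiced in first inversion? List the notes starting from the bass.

D#maj7#5 = D♯–F𝄪–A𝄪–C𝄪; first inversion → third (F𝄪) lowest.

F𝄪, A𝄪, C𝄪, D♯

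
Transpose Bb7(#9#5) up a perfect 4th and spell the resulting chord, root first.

Eb – G – B – Db – F#

Bb up a perfect 4th → Eb. New chord: Eb dominant seventh sharp nine sharp five.
Root: Eb
Major 3rd (3rd): G
Augmented 5th (5th): B
Minor 7th (7th): Db
Augmented 9th (9th): F#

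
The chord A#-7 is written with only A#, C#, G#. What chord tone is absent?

A#-7 = A#, C#, E#, G#. The voicing lacks the 5th (perfect 5th), E#.

E#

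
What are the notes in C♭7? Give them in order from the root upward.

Root C♭, quality dominant seventh:
Root: C♭
Major 3rd (3rd): E♭
Perfect 5th (5th): G♭
Minor 7th (7th): B𝄫

C♭ E♭ G♭ B𝄫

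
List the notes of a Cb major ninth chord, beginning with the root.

C-flat – E-flat – G-flat – B-flat – D-flat

Cb major ninth: major ninth on C-flat.
C-flat — root
E-flat — major 3rd
G-flat — perfect 5th
B-flat — major 7th
D-flat — major 9th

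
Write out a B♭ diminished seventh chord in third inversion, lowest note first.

A-double-flat  B-flat  D-flat  F-flat

In root position, B♭ diminished seventh is B-flat–D-flat–F-flat–A-double-flat.
Third inversion puts the seventh (A-double-flat) in the bass.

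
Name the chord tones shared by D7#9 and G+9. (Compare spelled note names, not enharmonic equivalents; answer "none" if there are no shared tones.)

A

D7#9: D F♯ A C E♯
G+9: G B D♯ F A
Common to both → A.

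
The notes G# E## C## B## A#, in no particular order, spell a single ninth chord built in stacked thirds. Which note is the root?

A#

Arranged so that each adjacent pair is a third by letter name: A# – C## – E## – G# – B##.
The bottom of that stack, A#, is the root (this is A# dominant seventh sharp nine sharp five).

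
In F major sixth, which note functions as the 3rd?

A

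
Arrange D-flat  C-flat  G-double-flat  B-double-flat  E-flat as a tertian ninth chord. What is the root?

C-flat

Arranged so that each adjacent pair is a third by letter name: C-flat – E-flat – G-double-flat – B-double-flat – D-flat.
The bottom of that stack, C-flat, is the root (this is C-flat dominant ninth flat five).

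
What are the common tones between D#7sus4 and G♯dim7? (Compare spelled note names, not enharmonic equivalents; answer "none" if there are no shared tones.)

D#7sus4: D# G# A# C#
G♯dim7: G# B D F
Common to both → G#.

G#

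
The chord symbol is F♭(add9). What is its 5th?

Root of F♭(add9) = F♭. The 5th is a perfect 5th: F♭ up a perfect 5th → C♭.

C♭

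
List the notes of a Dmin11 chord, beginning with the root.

D – F – A – C – E – G

Root D, quality minor eleventh:
Root: D
Minor 3rd (3rd): F
Perfect 5th (5th): A
Minor 7th (7th): C
Major 9th (9th): E
Perfect 11th (11th): G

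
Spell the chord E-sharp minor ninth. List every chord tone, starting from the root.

E-sharp minor ninth: minor ninth on E-sharp.
Root: E-sharp
Minor 3rd (3rd): G-sharp
Perfect 5th (5th): B-sharp
Minor 7th (7th): D-sharp
Major 9th (9th): F-double-sharp

E-sharp – G-sharp – B-sharp – D-sharp – F-double-sharp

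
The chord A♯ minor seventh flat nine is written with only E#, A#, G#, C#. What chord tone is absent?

B

A♯ minor seventh flat nine = A#, C#, E#, G#, B. The voicing lacks the 9th (minor 9th), B.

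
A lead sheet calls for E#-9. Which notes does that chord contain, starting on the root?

E# – G# – B# – D# – F##

E#-9: minor ninth on E#.
Root: E#
Minor 3rd (3rd): G#
Perfect 5th (5th): B#
Minor 7th (7th): D#
Major 9th (9th): F##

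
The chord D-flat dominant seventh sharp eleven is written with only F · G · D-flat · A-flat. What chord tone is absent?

C-flat

D-flat dominant seventh sharp eleven = D-flat, F, A-flat, C-flat, G. The voicing lacks the 7th (minor 7th), C-flat.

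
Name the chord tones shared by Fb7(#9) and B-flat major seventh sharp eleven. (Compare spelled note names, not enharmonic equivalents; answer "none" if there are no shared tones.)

Fb7(#9) = Fb, Ab, Cb, Ebb, G.
B-flat major seventh sharp eleven = Bb, D, F, A, E.
Shared: none.

none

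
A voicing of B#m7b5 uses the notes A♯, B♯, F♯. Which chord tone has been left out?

D♯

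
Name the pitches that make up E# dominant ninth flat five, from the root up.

E-sharp, G-double-sharp, B, D-sharp, F-double-sharp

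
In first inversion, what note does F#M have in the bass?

F#M = F♯–A♯–C♯. First inversion → third in the bass = A♯.

A♯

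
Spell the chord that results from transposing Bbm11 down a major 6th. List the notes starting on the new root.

A major 6th down from Bb is Db, so the new chord is Db minor eleventh.
Root: Db
Minor 3rd (3rd): Fb
Perfect 5th (5th): Ab
Minor 7th (7th): Cb
Major 9th (9th): Eb
Perfect 11th (11th): Gb

Db, Fb, Ab, Cb, Eb, Gb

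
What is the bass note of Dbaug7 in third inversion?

Dbaug7 in root position is D♭–F–A–C♭.
Third inversion places the seventh in the bass, which is C♭.

C♭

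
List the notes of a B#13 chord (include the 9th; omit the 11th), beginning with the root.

B♯, D𝄪, F𝄪, A♯, C𝄪, G𝄪

B#13 is a dominant thirteenth built on B♯.
Root: B♯
Major 3rd (3rd): D𝄪
Perfect 5th (5th): F𝄪
Minor 7th (7th): A♯
Major 9th (9th): C𝄪
Major 13th (13th): G𝄪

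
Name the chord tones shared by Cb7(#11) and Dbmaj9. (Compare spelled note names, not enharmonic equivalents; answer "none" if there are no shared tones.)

E♭, F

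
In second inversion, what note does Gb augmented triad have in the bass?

Gb augmented triad in root position is G-flat–B-flat–D.
Second inversion places the fifth in the bass, which is D.

D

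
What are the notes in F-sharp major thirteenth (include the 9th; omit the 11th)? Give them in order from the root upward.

Root F-sharp, quality major thirteenth:
root → F-sharp
3rd (major 3rd) → A-sharp
5th (perfect 5th) → C-sharp
7th (major 7th) → E-sharp
9th (major 9th) → G-sharp
13th (major 13th) → D-sharp

F-sharp, A-sharp, C-sharp, E-sharp, G-sharp, D-sharp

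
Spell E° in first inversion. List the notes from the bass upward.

G, Bb, E

In root position, E° is E–G–Bb.
First inversion puts the third (G) in the bass.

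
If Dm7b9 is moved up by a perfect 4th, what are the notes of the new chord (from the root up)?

G  Bb  D  F  Ab

A perfect 4th up from D is G, so the new chord is G minor seventh flat nine.
root → G
3rd (minor 3rd) → Bb
5th (perfect 5th) → D
7th (minor 7th) → F
9th (minor 9th) → Ab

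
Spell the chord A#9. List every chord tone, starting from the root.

A#9: dominant ninth on A♯.
Root: A♯
Major 3rd (3rd): C𝄪
Perfect 5th (5th): E♯
Minor 7th (7th): G♯
Major 9th (9th): B♯

A♯ C𝄪 E♯ G♯ B♯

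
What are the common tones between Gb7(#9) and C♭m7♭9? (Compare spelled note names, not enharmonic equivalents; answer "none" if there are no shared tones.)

Gb7(#9): Gb Bb Db Fb A
C♭m7♭9: Cb Ebb Gb Bbb Dbb
Common to both → Gb.

Gb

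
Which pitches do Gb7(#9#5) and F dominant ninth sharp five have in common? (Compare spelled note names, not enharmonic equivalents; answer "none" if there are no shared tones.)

Gb7(#9#5) = Gb, Bb, D, Fb, A.
F dominant ninth sharp five = F, A, C#, Eb, G.
Shared: A.

A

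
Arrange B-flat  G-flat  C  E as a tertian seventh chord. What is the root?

Stacking in thirds gives C – E – G-flat – B-flat, so C is the root — C dominant seventh flat five.

C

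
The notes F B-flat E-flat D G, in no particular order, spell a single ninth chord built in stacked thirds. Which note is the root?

Stacking in thirds gives E-flat – G – B-flat – D – F, so E-flat is the root — E-flat major ninth.

E-flat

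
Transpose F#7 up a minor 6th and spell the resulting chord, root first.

A minor 6th up from F# is D, so the new chord is D dominant seventh.
D — root
F# — major 3rd
A — perfect 5th
C — minor 7th

D  F#  A  C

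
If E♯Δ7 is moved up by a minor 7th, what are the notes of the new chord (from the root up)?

Transposed root: E♯ → D♯ (minor 7th up). So we spell D♯ major seventh:
- root: D♯
- major 3rd: F𝄪
- perfect 5th: A♯
- major 7th: C𝄪

D♯ F𝄪 A♯ C𝄪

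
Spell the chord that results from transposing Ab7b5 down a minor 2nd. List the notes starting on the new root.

G, B, Db, F

Transposed root: Ab → G (minor 2nd down). So we spell G dominant seventh flat five:
G — root
B — major 3rd
Db — diminished 5th
F — minor 7th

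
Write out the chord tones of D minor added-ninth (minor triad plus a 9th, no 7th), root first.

D  F  A  E

D minor added-ninth is a minor added-ninth built on D.
Root: D
Minor 3rd (3rd): F
Perfect 5th (5th): A
Major 9th (9th): E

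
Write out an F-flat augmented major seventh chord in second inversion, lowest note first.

C – Eb – Fb – Ab

In root position, F-flat augmented major seventh is Fb–Ab–C–Eb.
Second inversion puts the fifth (C) in the bass.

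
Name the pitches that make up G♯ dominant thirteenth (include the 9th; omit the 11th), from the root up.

G♯ dominant thirteenth: dominant thirteenth on G#.
- root: G#
- major 3rd: B#
- perfect 5th: D#
- minor 7th: F#
- major 9th: A#
- major 13th: E#

G#, B#, D#, F#, A#, E#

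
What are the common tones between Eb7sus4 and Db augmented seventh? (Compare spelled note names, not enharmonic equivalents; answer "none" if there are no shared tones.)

Eb7sus4 = E♭, A♭, B♭, D♭.
Db augmented seventh = D♭, F, A, C♭.
Shared: D♭.

D♭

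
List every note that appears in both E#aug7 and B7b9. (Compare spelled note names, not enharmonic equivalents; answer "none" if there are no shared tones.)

E#aug7 = E♯, G𝄪, B𝄪, D♯.
B7b9 = B, D♯, F♯, A, C.
Shared: D♯.

D♯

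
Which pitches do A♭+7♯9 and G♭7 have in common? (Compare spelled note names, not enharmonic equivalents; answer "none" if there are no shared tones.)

A♭+7♯9 = A♭, C, E, G♭, B.
G♭7 = G♭, B♭, D♭, F♭.
Shared: G♭.

G♭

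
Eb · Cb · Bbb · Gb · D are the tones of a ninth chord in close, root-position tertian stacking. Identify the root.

Cb

Stacking in thirds gives Cb – Eb – Gb – Bbb – D, so Cb is the root — Cb dominant seventh sharp nine.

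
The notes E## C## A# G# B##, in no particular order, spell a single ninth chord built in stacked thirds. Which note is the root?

Arranged so that each adjacent pair is a third by letter name: A# – C## – E## – G# – B##.
The bottom of that stack, A#, is the root (this is A# dominant seventh sharp nine sharp five).

A#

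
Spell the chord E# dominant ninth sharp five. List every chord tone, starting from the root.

Root E-sharp, quality dominant ninth sharp five:
- root: E-sharp
- major 3rd: G-double-sharp
- augmented 5th: B-double-sharp
- minor 7th: D-sharp
- major 9th: F-double-sharp

E-sharp G-double-sharp B-double-sharp D-sharp F-double-sharp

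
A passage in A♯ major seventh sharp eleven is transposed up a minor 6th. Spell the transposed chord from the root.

Transposed root: A# → F# (minor 6th up). So we spell F# major seventh sharp eleven:
- root: F#
- major 3rd: A#
- perfect 5th: C#
- major 7th: E#
- augmented 11th: B#

F#, A#, C#, E#, B#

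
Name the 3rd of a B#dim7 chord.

D#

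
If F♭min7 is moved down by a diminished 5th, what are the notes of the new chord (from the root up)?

B♭ D♭ F A♭

F♭ down a diminished 5th → B♭. New chord: B♭ minor seventh.
Root: B♭
Minor 3rd (3rd): D♭
Perfect 5th (5th): F
Minor 7th (7th): A♭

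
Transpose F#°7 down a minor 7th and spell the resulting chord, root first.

A minor 7th down from F# is G#, so the new chord is G# diminished seventh.
Root: G#
Minor 3rd (3rd): B
Diminished 5th (5th): D
Diminished 7th (7th): F

G#, B, D, F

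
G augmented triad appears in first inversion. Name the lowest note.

B

G augmented triad = G–B–D-sharp. First inversion → third in the bass = B.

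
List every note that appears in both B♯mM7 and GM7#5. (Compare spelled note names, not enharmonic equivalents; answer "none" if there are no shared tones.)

D#

B♯mM7 = B#, D#, F##, A##.
GM7#5 = G, B, D#, F#.
Shared: D#.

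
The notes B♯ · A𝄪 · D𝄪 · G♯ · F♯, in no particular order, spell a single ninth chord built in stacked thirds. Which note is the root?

G♯

Arranged so that each adjacent pair is a third by letter name: G♯ – B♯ – D𝄪 – F♯ – A𝄪.
The bottom of that stack, G♯, is the root (this is G♯ dominant seventh sharp nine sharp five).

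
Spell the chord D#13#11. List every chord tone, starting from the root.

D#, F##, A#, C#, E#, G##, B#

D#13#11: dominant thirteenth sharp eleven on D#.
root → D#
3rd (major 3rd) → F##
5th (perfect 5th) → A#
7th (minor 7th) → C#
9th (major 9th) → E#
11th (augmented 11th) → G##
13th (major 13th) → B#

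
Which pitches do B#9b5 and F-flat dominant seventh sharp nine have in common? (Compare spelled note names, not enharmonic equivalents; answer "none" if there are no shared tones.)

none

B#9b5: B# D## F# A# C##
F-flat dominant seventh sharp nine: Fb Ab Cb Ebb G
Common to both → none.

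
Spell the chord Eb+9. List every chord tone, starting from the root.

Eb, G, B, Db, F

Eb+9 is a dominant ninth sharp five built on Eb.
Eb — root
G — major 3rd
B — augmented 5th
Db — minor 7th
F — major 9th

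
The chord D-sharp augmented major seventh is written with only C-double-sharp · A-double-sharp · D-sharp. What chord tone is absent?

F-double-sharp

The full D-sharp augmented major seventh chord is D-sharp, F-double-sharp, A-double-sharp, C-double-sharp.
Comparing with the voicing, the major 3rd (3rd) — F-double-sharp — is absent.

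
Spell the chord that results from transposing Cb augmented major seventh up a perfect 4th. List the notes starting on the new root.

A perfect 4th up from Cb is Fb, so the new chord is Fb augmented major seventh.
Fb — root
Ab — major 3rd
C — augmented 5th
Eb — major 7th

Fb – Ab – C – Eb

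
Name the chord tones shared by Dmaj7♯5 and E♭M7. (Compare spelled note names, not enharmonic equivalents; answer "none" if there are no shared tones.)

D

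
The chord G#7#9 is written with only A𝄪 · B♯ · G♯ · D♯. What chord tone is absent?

F♯

G#7#9 = G♯, B♯, D♯, F♯, A𝄪. The voicing lacks the 7th (minor 7th), F♯.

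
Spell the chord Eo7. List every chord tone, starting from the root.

Root E, quality diminished seventh:
E — root
G — minor 3rd
B♭ — diminished 5th
D♭ — diminished 7th

E, G, B♭, D♭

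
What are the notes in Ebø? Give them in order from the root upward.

Ebø is a half-diminished seventh built on E♭.
- root: E♭
- minor 3rd: G♭
- diminished 5th: B𝄫
- minor 7th: D♭

E♭ G♭ B𝄫 D♭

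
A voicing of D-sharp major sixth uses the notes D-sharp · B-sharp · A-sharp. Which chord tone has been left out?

F-double-sharp

The full D-sharp major sixth chord is D-sharp, F-double-sharp, A-sharp, B-sharp.
Comparing with the voicing, the major 3rd (3rd) — F-double-sharp — is absent.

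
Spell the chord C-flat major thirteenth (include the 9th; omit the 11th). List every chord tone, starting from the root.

C-flat major thirteenth: major thirteenth on Cb.
Root: Cb
Major 3rd (3rd): Eb
Perfect 5th (5th): Gb
Major 7th (7th): Bb
Major 9th (9th): Db
Major 13th (13th): Ab

Cb, Eb, Gb, Bb, Db, Ab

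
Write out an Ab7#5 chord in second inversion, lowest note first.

E G♭ A♭ C

In root position, Ab7#5 is A♭–C–E–G♭.
Second inversion puts the fifth (E) in the bass.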